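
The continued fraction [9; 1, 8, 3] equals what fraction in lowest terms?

277/28

Using pₖ = aₖpₖ₋₁ + pₖ₋₂ and qₖ = aₖqₖ₋₁ + qₖ₋₂:
  k=0: a=9, p=9, q=1
  k=1: a=1, p=10, q=1
  k=2: a=8, p=89, q=9
  k=3: a=3, p=277, q=28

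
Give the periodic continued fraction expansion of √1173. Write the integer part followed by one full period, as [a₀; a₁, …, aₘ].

[34; 4, 68]

a₀ = ⌊√1173⌋ = 34.
With m₀=0, d₀=1 and mₖ₊₁ = dₖaₖ − mₖ, dₖ₊₁ = (n − mₖ₊₁²)/dₖ, aₖ₊₁ = ⌊(a₀+mₖ₊₁)/dₖ₊₁⌋:
  k=1: m=34, d=17, a=4
  k=2: m=34, d=1, a=68
d=1 and a=2a₀=68 at k=2, so the next step gives (m, d) = (34, 17) again — its k=1 value — and the period has length 2.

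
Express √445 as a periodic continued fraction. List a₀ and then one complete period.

[21; 10, 1, 1, 10, 42]

a₀ = ⌊√445⌋ = 21.
With m₀=0, d₀=1 and mₖ₊₁ = dₖaₖ − mₖ, dₖ₊₁ = (n − mₖ₊₁²)/dₖ, aₖ₊₁ = ⌊(a₀+mₖ₊₁)/dₖ₊₁⌋:
  k=1: m=21, d=4, a=10
  k=2: m=19, d=21, a=1
  k=3: m=2, d=21, a=1
  k=4: m=19, d=4, a=10
  k=5: m=21, d=1, a=42
d=1 and a=2a₀=42 at k=5, so the next step gives (m, d) = (21, 4) again — its k=1 value — and the period has length 5.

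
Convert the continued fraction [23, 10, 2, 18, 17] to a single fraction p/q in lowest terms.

152822/6617

Using pₖ = aₖpₖ₋₁ + pₖ₋₂ and qₖ = aₖqₖ₋₁ + qₖ₋₂:
  k=0: a=23, p=23, q=1
  k=1: a=10, p=231, q=10
  k=2: a=2, p=485, q=21
  k=3: a=18, p=8961, q=388
  k=4: a=17, p=152822, q=6617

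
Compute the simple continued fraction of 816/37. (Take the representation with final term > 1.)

816 = 22·37 + 2
37 = 18·2 + 1
2 = 2·1 + 0  (stop)
So 816/37 = [22; 18, 2].

[22; 18, 2]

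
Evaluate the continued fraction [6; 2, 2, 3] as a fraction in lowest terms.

Using pₖ = aₖpₖ₋₁ + pₖ₋₂ and qₖ = aₖqₖ₋₁ + qₖ₋₂:
  k=0: a=6, p=6, q=1
  k=1: a=2, p=13, q=2
  k=2: a=2, p=32, q=5
  k=3: a=3, p=109, q=17

109/17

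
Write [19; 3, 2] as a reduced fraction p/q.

135/7

Fold from the inside: start with 2/1.
  3 + 1/2 = 7/2
  19 + 2/7 = 135/7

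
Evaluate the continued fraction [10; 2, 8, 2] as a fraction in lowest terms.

Using pₖ = aₖpₖ₋₁ + pₖ₋₂ and qₖ = aₖqₖ₋₁ + qₖ₋₂:
  k=0: a=10, p=10, q=1
  k=1: a=2, p=21, q=2
  k=2: a=8, p=178, q=17
  k=3: a=2, p=377, q=36

377/36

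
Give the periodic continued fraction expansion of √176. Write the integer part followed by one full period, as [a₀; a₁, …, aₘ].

a₀ = ⌊√176⌋ = 13.
With m₀=0, d₀=1 and mₖ₊₁ = dₖaₖ − mₖ, dₖ₊₁ = (n − mₖ₊₁²)/dₖ, aₖ₊₁ = ⌊(a₀+mₖ₊₁)/dₖ₊₁⌋:
  k=1: m=13, d=7, a=3
  k=2: m=8, d=16, a=1
  k=3: m=8, d=7, a=3
  k=4: m=13, d=1, a=26
d=1 and a=2a₀=26 at k=4, so the next step gives (m, d) = (13, 7) again — its k=1 value — and the period has length 4.

[13; 3, 1, 3, 26]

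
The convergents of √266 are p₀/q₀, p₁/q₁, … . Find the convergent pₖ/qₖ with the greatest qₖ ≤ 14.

212/13

√266 = [16; 3, 4, 3, 32, …] (period length 4).
Convergents:
  p_0/q_0 = 16/1
  p_1/q_1 = 49/3
  p_2/q_2 = 212/13
  p_3/q_3 = 685/42
q_2 = 13 ≤ 14 < 42 = q_3, so the answer is 212/13.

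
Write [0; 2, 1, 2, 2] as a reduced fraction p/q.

7/19

Using pₖ = aₖpₖ₋₁ + pₖ₋₂ and qₖ = aₖqₖ₋₁ + qₖ₋₂:
  k=0: a=0, p=0, q=1
  k=1: a=2, p=1, q=2
  k=2: a=1, p=1, q=3
  k=3: a=2, p=3, q=8
  k=4: a=2, p=7, q=19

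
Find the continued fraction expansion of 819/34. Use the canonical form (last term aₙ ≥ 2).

[24; 11, 3]

819 = 24·34 + 3
34 = 11·3 + 1
3 = 3·1 + 0  (stop)
So 819/34 = [24; 11, 3].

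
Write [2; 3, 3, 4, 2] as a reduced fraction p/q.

Using pₖ = aₖpₖ₋₁ + pₖ₋₂ and qₖ = aₖqₖ₋₁ + qₖ₋₂:
  k=0: a=2, p=2, q=1
  k=1: a=3, p=7, q=3
  k=2: a=3, p=23, q=10
  k=3: a=4, p=99, q=43
  k=4: a=2, p=221, q=96

221/96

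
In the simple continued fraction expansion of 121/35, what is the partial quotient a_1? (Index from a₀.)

2

121 = 3·35 + 16   →  a_0 = 3
35 = 2·16 + 3   →  a_1 = 2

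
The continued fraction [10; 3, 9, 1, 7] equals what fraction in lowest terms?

2529/245

Using pₖ = aₖpₖ₋₁ + pₖ₋₂ and qₖ = aₖqₖ₋₁ + qₖ₋₂:
  k=0: a=10, p=10, q=1
  k=1: a=3, p=31, q=3
  k=2: a=9, p=289, q=28
  k=3: a=1, p=320, q=31
  k=4: a=7, p=2529, q=245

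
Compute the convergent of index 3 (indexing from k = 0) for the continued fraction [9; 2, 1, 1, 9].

47/5

Using pₖ = aₖpₖ₋₁ + pₖ₋₂, qₖ = aₖqₖ₋₁ + qₖ₋₂ (with p₋₁=1, p₋₂=0, q₋₁=0, q₋₂=1):
  k=0: a=9, p=9, q=1
  k=1: a=2, p=19, q=2
  k=2: a=1, p=28, q=3
  k=3: a=1, p=47, q=5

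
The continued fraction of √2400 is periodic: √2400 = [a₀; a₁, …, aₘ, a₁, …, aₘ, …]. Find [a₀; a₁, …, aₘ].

[48; 1, 96]

a₀ = ⌊√2400⌋ = 48.
With m₀=0, d₀=1 and mₖ₊₁ = dₖaₖ − mₖ, dₖ₊₁ = (n − mₖ₊₁²)/dₖ, aₖ₊₁ = ⌊(a₀+mₖ₊₁)/dₖ₊₁⌋:
  k=1: m=48, d=96, a=1
  k=2: m=48, d=1, a=96
d=1 and a=2a₀=96 at k=2, so the next step gives (m, d) = (48, 96) again — its k=1 value — and the period has length 2.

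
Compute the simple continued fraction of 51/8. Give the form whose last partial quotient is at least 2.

[6; 2, 1, 2]

51 = 6·8 + 3
8 = 2·3 + 2
3 = 1·2 + 1
2 = 2·1 + 0  (stop)
So 51/8 = [6; 2, 1, 2].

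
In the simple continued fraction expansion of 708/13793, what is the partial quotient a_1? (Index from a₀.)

19

708 = 0·13793 + 708   →  a_0 = 0
13793 = 19·708 + 341   →  a_1 = 19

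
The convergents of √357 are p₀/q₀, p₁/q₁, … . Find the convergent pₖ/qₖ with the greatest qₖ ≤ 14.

√357 = [18; 1, 8, 2, 8, 1, 36, …] (period length 6).
Convergents:
  p_0/q_0 = 18/1
  p_1/q_1 = 19/1
  p_2/q_2 = 170/9
  p_3/q_3 = 359/19
q_2 = 9 ≤ 14 < 19 = q_3, so the answer is 170/9.

170/9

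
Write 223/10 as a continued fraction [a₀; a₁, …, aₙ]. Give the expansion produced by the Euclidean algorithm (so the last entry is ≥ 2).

[22; 3, 3]

223 = 22·10 + 3
10 = 3·3 + 1
3 = 3·1 + 0  (stop)
So 223/10 = [22; 3, 3].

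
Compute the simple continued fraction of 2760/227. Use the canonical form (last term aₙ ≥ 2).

[12; 6, 3, 3, 1, 2]

2760 = 12*227 + 36
227 = 6*36 + 11
36 = 3*11 + 3
11 = 3*3 + 2
3 = 1*2 + 1
2 = 2*1 + 0  (stop)
So 2760/227 = [12; 6, 3, 3, 1, 2].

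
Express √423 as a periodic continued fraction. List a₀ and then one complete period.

a₀ = ⌊√423⌋ = 20.

[20; 1, 1, 3, 4, 3, 1, 1, 40]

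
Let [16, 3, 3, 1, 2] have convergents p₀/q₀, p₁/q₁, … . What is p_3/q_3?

212/13

Using pₖ = aₖpₖ₋₁ + pₖ₋₂, qₖ = aₖqₖ₋₁ + qₖ₋₂ (with p₋₁=1, p₋₂=0, q₋₁=0, q₋₂=1):
  k=0: a=16, p=16, q=1
  k=1: a=3, p=49, q=3
  k=2: a=3, p=163, q=10
  k=3: a=1, p=212, q=13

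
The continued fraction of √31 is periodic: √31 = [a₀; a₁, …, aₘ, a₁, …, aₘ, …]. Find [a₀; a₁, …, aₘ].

[5; 1, 1, 3, 5, 3, 1, 1, 10]

a₀ = ⌊√31⌋ = 5.
With m₀=0, d₀=1 and mₖ₊₁ = dₖaₖ − mₖ, dₖ₊₁ = (n − mₖ₊₁²)/dₖ, aₖ₊₁ = ⌊(a₀+mₖ₊₁)/dₖ₊₁⌋:
  k=1: m=5, d=6, a=1
  k=2: m=1, d=5, a=1
  k=3: m=4, d=3, a=3
  k=4: m=5, d=2, a=5
  k=5: m=5, d=3, a=3
  k=6: m=4, d=5, a=1
  k=7: m=1, d=6, a=1
  k=8: m=5, d=1, a=10
d=1 and a=2a₀=10 at k=8, so the next step gives (m, d) = (5, 6) again — its k=1 value — and the period has length 8.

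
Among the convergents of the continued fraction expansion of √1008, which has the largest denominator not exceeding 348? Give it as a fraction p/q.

8096/255

√1008 = [31; 1, 2, 1, 62, …] (period length 4).
Convergents:
  p_0/q_0 = 31/1
  p_1/q_1 = 32/1
  p_2/q_2 = 95/3
  p_3/q_3 = 127/4
  p_4/q_4 = 7969/251
  p_5/q_5 = 8096/255
  p_6/q_6 = 24161/761
q_5 = 255 ≤ 348 < 761 = q_6, so the answer is 8096/255.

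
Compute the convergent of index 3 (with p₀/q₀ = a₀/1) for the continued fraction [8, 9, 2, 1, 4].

227/28

Using pₖ = aₖpₖ₋₁ + pₖ₋₂, qₖ = aₖqₖ₋₁ + qₖ₋₂ (with p₋₁=1, p₋₂=0, q₋₁=0, q₋₂=1):
  k=0: a=8, p=8, q=1
  k=1: a=9, p=73, q=9
  k=2: a=2, p=154, q=19
  k=3: a=1, p=227, q=28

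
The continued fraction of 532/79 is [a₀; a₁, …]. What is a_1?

1

532 = 6·79 + 58   →  a_0 = 6
79 = 1·58 + 21   →  a_1 = 1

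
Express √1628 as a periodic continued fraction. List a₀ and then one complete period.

a₀ = ⌊√1628⌋ = 40.
With m₀=0, d₀=1 and mₖ₊₁ = dₖaₖ − mₖ, dₖ₊₁ = (n − mₖ₊₁²)/dₖ, aₖ₊₁ = ⌊(a₀+mₖ₊₁)/dₖ₊₁⌋:
  k=1: m=40, d=28, a=2
  k=2: m=16, d=49, a=1
  k=3: m=33, d=11, a=6
  k=4: m=33, d=49, a=1
  k=5: m=16, d=28, a=2
  k=6: m=40, d=1, a=80
d=1 and a=2a₀=80 at k=6, so the next step gives (m, d) = (40, 28) again — its k=1 value — and the period has length 6.

[40; 2, 1, 6, 1, 2, 80]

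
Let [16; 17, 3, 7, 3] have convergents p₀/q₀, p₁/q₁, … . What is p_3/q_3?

6118/381

Using pₖ = aₖpₖ₋₁ + pₖ₋₂, qₖ = aₖqₖ₋₁ + qₖ₋₂ (with p₋₁=1, p₋₂=0, q₋₁=0, q₋₂=1):
  k=0: a=16, p=16, q=1
  k=1: a=17, p=273, q=17
  k=2: a=3, p=835, q=52
  k=3: a=7, p=6118, q=381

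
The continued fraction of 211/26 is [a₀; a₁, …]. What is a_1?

211 = 8·26 + 3   →  a_0 = 8
26 = 8·3 + 2   →  a_1 = 8

8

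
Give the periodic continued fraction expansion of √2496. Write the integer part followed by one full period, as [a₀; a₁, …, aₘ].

[49; 1, 23, 1, 98]

a₀ = ⌊√2496⌋ = 49.
With m₀=0, d₀=1 and mₖ₊₁ = dₖaₖ − mₖ, dₖ₊₁ = (n − mₖ₊₁²)/dₖ, aₖ₊₁ = ⌊(a₀+mₖ₊₁)/dₖ₊₁⌋:
  k=1: m=49, d=95, a=1
  k=2: m=46, d=4, a=23
  k=3: m=46, d=95, a=1
  k=4: m=49, d=1, a=98
d=1 and a=2a₀=98 at k=4, so the next step gives (m, d) = (49, 95) again — its k=1 value — and the period has length 4.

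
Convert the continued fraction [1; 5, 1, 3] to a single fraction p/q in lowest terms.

Using pₖ = aₖpₖ₋₁ + pₖ₋₂ and qₖ = aₖqₖ₋₁ + qₖ₋₂:
  k=0: a=1, p=1, q=1
  k=1: a=5, p=6, q=5
  k=2: a=1, p=7, q=6
  k=3: a=3, p=27, q=23

27/23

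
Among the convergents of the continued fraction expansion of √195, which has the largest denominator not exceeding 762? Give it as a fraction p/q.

√195 = [13; 1, 26, …] (period length 2).
Convergents:
  p_0/q_0 = 13/1
  p_1/q_1 = 14/1
  p_2/q_2 = 377/27
  p_3/q_3 = 391/28
  p_4/q_4 = 10543/755
  p_5/q_5 = 10934/783
q_4 = 755 ≤ 762 < 783 = q_5, so the answer is 10543/755.

10543/755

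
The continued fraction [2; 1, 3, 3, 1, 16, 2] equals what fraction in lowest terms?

Fold from the inside: start with 2/1.
  16 + 1/2 = 33/2
  1 + 2/33 = 35/33
  3 + 33/35 = 138/35
  3 + 35/138 = 449/138
  1 + 138/449 = 587/449
  2 + 449/587 = 1623/587

1623/587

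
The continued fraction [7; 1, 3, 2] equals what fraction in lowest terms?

70/9

Using pₖ = aₖpₖ₋₁ + pₖ₋₂ and qₖ = aₖqₖ₋₁ + qₖ₋₂:
  k=0: a=7, p=7, q=1
  k=1: a=1, p=8, q=1
  k=2: a=3, p=31, q=4
  k=3: a=2, p=70, q=9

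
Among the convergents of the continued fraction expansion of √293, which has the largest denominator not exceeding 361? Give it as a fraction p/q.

√293 = [17; 8, 1, 1, 8, 34, …] (period length 5).
Convergents:
  p_0/q_0 = 17/1
  p_1/q_1 = 137/8
  p_2/q_2 = 154/9
  p_3/q_3 = 291/17
  p_4/q_4 = 2482/145
  p_5/q_5 = 84679/4947
q_4 = 145 ≤ 361 < 4947 = q_5, so the answer is 2482/145.

2482/145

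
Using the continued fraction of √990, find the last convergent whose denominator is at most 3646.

√990 = [31; 2, 6, 2, 62, …] (period length 4).
Convergents:
  p_0/q_0 = 31/1
  p_1/q_1 = 63/2
  p_2/q_2 = 409/13
  p_3/q_3 = 881/28
  p_4/q_4 = 55031/1749
  p_5/q_5 = 110943/3526
  p_6/q_6 = 720689/22905
q_5 = 3526 ≤ 3646 < 22905 = q_6, so the answer is 110943/3526.

110943/3526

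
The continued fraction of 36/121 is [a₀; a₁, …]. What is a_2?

2

36 = 0·121 + 36   →  a_0 = 0
121 = 3·36 + 13   →  a_1 = 3
36 = 2·13 + 10   →  a_2 = 2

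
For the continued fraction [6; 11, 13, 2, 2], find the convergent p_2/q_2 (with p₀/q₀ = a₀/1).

Using pₖ = aₖpₖ₋₁ + pₖ₋₂, qₖ = aₖqₖ₋₁ + qₖ₋₂ (with p₋₁=1, p₋₂=0, q₋₁=0, q₋₂=1):
  k=0: a=6, p=6, q=1
  k=1: a=11, p=67, q=11
  k=2: a=13, p=877, q=144

877/144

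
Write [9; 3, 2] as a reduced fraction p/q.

65/7

Fold from the inside: start with 2/1.
  3 + 1/2 = 7/2
  9 + 2/7 = 65/7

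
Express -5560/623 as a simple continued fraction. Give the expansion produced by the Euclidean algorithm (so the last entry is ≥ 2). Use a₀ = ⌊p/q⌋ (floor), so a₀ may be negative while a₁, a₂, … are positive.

-5560 = -9×623 + 47
623 = 13×47 + 12
47 = 3×12 + 11
12 = 1×11 + 1
11 = 11×1 + 0  (stop)
So -5560/623 = [-9; 13, 3, 1, 11].

[-9; 13, 3, 1, 11]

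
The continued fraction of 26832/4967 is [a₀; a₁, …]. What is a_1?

26832 = 5·4967 + 1997   →  a_0 = 5
4967 = 2·1997 + 973   →  a_1 = 2

2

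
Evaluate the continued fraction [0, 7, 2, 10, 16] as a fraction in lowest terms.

338/2527

Using pₖ = aₖpₖ₋₁ + pₖ₋₂ and qₖ = aₖqₖ₋₁ + qₖ₋₂:
  k=0: a=0, p=0, q=1
  k=1: a=7, p=1, q=7
  k=2: a=2, p=2, q=15
  k=3: a=10, p=21, q=157
  k=4: a=16, p=338, q=2527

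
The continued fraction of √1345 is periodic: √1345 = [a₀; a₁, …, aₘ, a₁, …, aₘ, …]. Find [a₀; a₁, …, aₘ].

[36; 1, 2, 14, 2, 1, 72]

a₀ = ⌊√1345⌋ = 36.
With m₀=0, d₀=1 and mₖ₊₁ = dₖaₖ − mₖ, dₖ₊₁ = (n − mₖ₊₁²)/dₖ, aₖ₊₁ = ⌊(a₀+mₖ₊₁)/dₖ₊₁⌋:
  k=1: m=36, d=49, a=1
  k=2: m=13, d=24, a=2
  k=3: m=35, d=5, a=14
  k=4: m=35, d=24, a=2
  k=5: m=13, d=49, a=1
  k=6: m=36, d=1, a=72
d=1 and a=2a₀=72 at k=6, so the next step gives (m, d) = (36, 49) again — its k=1 value — and the period has length 6.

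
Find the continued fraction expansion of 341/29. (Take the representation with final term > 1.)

[11; 1, 3, 7]

341 = 11×29 + 22
29 = 1×22 + 7
22 = 3×7 + 1
7 = 7×1 + 0  (stop)
So 341/29 = [11; 1, 3, 7].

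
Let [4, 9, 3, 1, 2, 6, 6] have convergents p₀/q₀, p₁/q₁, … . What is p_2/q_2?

115/28

Using pₖ = aₖpₖ₋₁ + pₖ₋₂, qₖ = aₖqₖ₋₁ + qₖ₋₂ (with p₋₁=1, p₋₂=0, q₋₁=0, q₋₂=1):
  k=0: a=4, p=4, q=1
  k=1: a=9, p=37, q=9
  k=2: a=3, p=115, q=28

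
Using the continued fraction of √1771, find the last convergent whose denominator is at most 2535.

√1771 = [42; 12, 84, …] (period length 2).
Convergents:
  p_0/q_0 = 42/1
  p_1/q_1 = 505/12
  p_2/q_2 = 42462/1009
  p_3/q_3 = 510049/12120
q_2 = 1009 ≤ 2535 < 12120 = q_3, so the answer is 42462/1009.

42462/1009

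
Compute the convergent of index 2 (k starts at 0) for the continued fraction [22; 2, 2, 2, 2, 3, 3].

Using pₖ = aₖpₖ₋₁ + pₖ₋₂, qₖ = aₖqₖ₋₁ + qₖ₋₂ (with p₋₁=1, p₋₂=0, q₋₁=0, q₋₂=1):
  k=0: a=22, p=22, q=1
  k=1: a=2, p=45, q=2
  k=2: a=2, p=112, q=5

112/5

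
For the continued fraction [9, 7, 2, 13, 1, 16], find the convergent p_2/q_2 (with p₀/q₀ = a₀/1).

Using pₖ = aₖpₖ₋₁ + pₖ₋₂, qₖ = aₖqₖ₋₁ + qₖ₋₂ (with p₋₁=1, p₋₂=0, q₋₁=0, q₋₂=1):
  k=0: a=9, p=9, q=1
  k=1: a=7, p=64, q=7
  k=2: a=2, p=137, q=15

137/15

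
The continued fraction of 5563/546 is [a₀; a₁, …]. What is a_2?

5563 = 10·546 + 103   →  a_0 = 10
546 = 5·103 + 31   →  a_1 = 5
103 = 3·31 + 10   →  a_2 = 3

3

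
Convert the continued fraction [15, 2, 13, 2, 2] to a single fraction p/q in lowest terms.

Using pₖ = aₖpₖ₋₁ + pₖ₋₂ and qₖ = aₖqₖ₋₁ + qₖ₋₂:
  k=0: a=15, p=15, q=1
  k=1: a=2, p=31, q=2
  k=2: a=13, p=418, q=27
  k=3: a=2, p=867, q=56
  k=4: a=2, p=2152, q=139

2152/139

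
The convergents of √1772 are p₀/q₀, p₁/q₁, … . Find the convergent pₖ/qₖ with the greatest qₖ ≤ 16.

√1772 = [42; 10, 1, 1, 20, 1, 1, 10, 84, …] (period length 8).
Convergents:
  p_0/q_0 = 42/1
  p_1/q_1 = 421/10
  p_2/q_2 = 463/11
  p_3/q_3 = 884/21
q_2 = 11 ≤ 16 < 21 = q_3, so the answer is 463/11.

463/11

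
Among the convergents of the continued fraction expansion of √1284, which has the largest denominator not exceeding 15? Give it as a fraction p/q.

215/6

√1284 = [35; 1, 4, 1, 70, …] (period length 4).
Convergents:
  p_0/q_0 = 35/1
  p_1/q_1 = 36/1
  p_2/q_2 = 179/5
  p_3/q_3 = 215/6
  p_4/q_4 = 15229/425
q_3 = 6 ≤ 15 < 425 = q_4, so the answer is 215/6.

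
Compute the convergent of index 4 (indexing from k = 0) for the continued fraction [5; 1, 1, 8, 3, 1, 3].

Using pₖ = aₖpₖ₋₁ + pₖ₋₂, qₖ = aₖqₖ₋₁ + qₖ₋₂ (with p₋₁=1, p₋₂=0, q₋₁=0, q₋₂=1):
  k=0: a=5, p=5, q=1
  k=1: a=1, p=6, q=1
  k=2: a=1, p=11, q=2
  k=3: a=8, p=94, q=17
  k=4: a=3, p=293, q=53

293/53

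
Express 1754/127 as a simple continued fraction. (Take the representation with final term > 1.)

1754 = 13*127 + 103
127 = 1*103 + 24
103 = 4*24 + 7
24 = 3*7 + 3
7 = 2*3 + 1
3 = 3*1 + 0  (stop)
So 1754/127 = [13; 1, 4, 3, 2, 3].

[13; 1, 4, 3, 2, 3]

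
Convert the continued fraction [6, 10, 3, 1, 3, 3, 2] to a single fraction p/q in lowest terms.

7073/1160

Fold from the inside: start with 2/1.
  3 + 1/2 = 7/2
  3 + 2/7 = 23/7
  1 + 7/23 = 30/23
  3 + 23/30 = 113/30
  10 + 30/113 = 1160/113
  6 + 113/1160 = 7073/1160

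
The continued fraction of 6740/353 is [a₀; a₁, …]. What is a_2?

6740 = 19·353 + 33   →  a_0 = 19
353 = 10·33 + 23   →  a_1 = 10
33 = 1·23 + 10   →  a_2 = 1

1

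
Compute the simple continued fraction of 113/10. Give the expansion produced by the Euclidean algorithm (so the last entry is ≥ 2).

113 = 11×10 + 3
10 = 3×3 + 1
3 = 3×1 + 0  (stop)
So 113/10 = [11; 3, 3].

[11; 3, 3]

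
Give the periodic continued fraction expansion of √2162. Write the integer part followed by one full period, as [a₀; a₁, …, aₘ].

[46; 2, 92]

a₀ = ⌊√2162⌋ = 46.
With m₀=0, d₀=1 and mₖ₊₁ = dₖaₖ − mₖ, dₖ₊₁ = (n − mₖ₊₁²)/dₖ, aₖ₊₁ = ⌊(a₀+mₖ₊₁)/dₖ₊₁⌋:
  k=1: m=46, d=46, a=2
  k=2: m=46, d=1, a=92
d=1 and a=2a₀=92 at k=2, so the next step gives (m, d) = (46, 46) again — its k=1 value — and the period has length 2.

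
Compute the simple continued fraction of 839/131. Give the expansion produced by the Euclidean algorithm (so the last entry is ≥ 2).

[6; 2, 2, 8, 3]

839 = 6*131 + 53
131 = 2*53 + 25
53 = 2*25 + 3
25 = 8*3 + 1
3 = 3*1 + 0  (stop)
So 839/131 = [6; 2, 2, 8, 3].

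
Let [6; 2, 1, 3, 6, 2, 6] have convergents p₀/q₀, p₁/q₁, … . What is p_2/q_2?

19/3

Using pₖ = aₖpₖ₋₁ + pₖ₋₂, qₖ = aₖqₖ₋₁ + qₖ₋₂ (with p₋₁=1, p₋₂=0, q₋₁=0, q₋₂=1):
  k=0: a=6, p=6, q=1
  k=1: a=2, p=13, q=2
  k=2: a=1, p=19, q=3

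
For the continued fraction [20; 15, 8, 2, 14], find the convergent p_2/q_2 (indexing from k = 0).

2428/121

Using pₖ = aₖpₖ₋₁ + pₖ₋₂, qₖ = aₖqₖ₋₁ + qₖ₋₂ (with p₋₁=1, p₋₂=0, q₋₁=0, q₋₂=1):
  k=0: a=20, p=20, q=1
  k=1: a=15, p=301, q=15
  k=2: a=8, p=2428, q=121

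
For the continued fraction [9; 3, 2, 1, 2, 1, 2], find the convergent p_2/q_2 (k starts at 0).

Using pₖ = aₖpₖ₋₁ + pₖ₋₂, qₖ = aₖqₖ₋₁ + qₖ₋₂ (with p₋₁=1, p₋₂=0, q₋₁=0, q₋₂=1):
  k=0: a=9, p=9, q=1
  k=1: a=3, p=28, q=3
  k=2: a=2, p=65, q=7

65/7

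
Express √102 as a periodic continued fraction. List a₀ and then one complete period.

a₀ = ⌊√102⌋ = 10.
With m₀=0, d₀=1 and mₖ₊₁ = dₖaₖ − mₖ, dₖ₊₁ = (n − mₖ₊₁²)/dₖ, aₖ₊₁ = ⌊(a₀+mₖ₊₁)/dₖ₊₁⌋:
  k=1: m=10, d=2, a=10
  k=2: m=10, d=1, a=20
d=1 and a=2a₀=20 at k=2, so the next step gives (m, d) = (10, 2) again — its k=1 value — and the period has length 2.

[10; 10, 20]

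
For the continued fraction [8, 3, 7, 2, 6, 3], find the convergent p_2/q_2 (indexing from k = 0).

Using pₖ = aₖpₖ₋₁ + pₖ₋₂, qₖ = aₖqₖ₋₁ + qₖ₋₂ (with p₋₁=1, p₋₂=0, q₋₁=0, q₋₂=1):
  k=0: a=8, p=8, q=1
  k=1: a=3, p=25, q=3
  k=2: a=7, p=183, q=22

183/22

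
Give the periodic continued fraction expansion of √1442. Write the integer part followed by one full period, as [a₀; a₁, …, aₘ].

a₀ = ⌊√1442⌋ = 37.
With m₀=0, d₀=1 and mₖ₊₁ = dₖaₖ − mₖ, dₖ₊₁ = (n − mₖ₊₁²)/dₖ, aₖ₊₁ = ⌊(a₀+mₖ₊₁)/dₖ₊₁⌋:
  k=1: m=37, d=73, a=1
  k=2: m=36, d=2, a=36
  k=3: m=36, d=73, a=1
  k=4: m=37, d=1, a=74
d=1 and a=2a₀=74 at k=4, so the next step gives (m, d) = (37, 73) again — its k=1 value — and the period has length 4.

[37; 1, 36, 1, 74]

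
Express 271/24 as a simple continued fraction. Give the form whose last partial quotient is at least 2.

271 = 11*24 + 7
24 = 3*7 + 3
7 = 2*3 + 1
3 = 3*1 + 0  (stop)
So 271/24 = [11; 3, 2, 3].

[11; 3, 2, 3]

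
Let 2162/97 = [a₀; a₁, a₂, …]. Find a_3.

6

2162 = 22·97 + 28   →  a_0 = 22
97 = 3·28 + 13   →  a_1 = 3
28 = 2·13 + 2   →  a_2 = 2
13 = 6·2 + 1   →  a_3 = 6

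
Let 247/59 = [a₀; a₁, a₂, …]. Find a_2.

2

247 = 4·59 + 11   →  a_0 = 4
59 = 5·11 + 4   →  a_1 = 5
11 = 2·4 + 3   →  a_2 = 2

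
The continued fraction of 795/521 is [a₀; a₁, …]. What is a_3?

9

795 = 1·521 + 274   →  a_0 = 1
521 = 1·274 + 247   →  a_1 = 1
274 = 1·247 + 27   →  a_2 = 1
247 = 9·27 + 4   →  a_3 = 9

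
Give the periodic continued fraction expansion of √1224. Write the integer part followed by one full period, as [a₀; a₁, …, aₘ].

[34; 1, 68]

a₀ = ⌊√1224⌋ = 34.
With m₀=0, d₀=1 and mₖ₊₁ = dₖaₖ − mₖ, dₖ₊₁ = (n − mₖ₊₁²)/dₖ, aₖ₊₁ = ⌊(a₀+mₖ₊₁)/dₖ₊₁⌋:
  k=1: m=34, d=68, a=1
  k=2: m=34, d=1, a=68
d=1 and a=2a₀=68 at k=2, so the next step gives (m, d) = (34, 68) again — its k=1 value — and the period has length 2.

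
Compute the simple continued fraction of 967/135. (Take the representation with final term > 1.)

967 = 7·135 + 22
135 = 6·22 + 3
22 = 7·3 + 1
3 = 3·1 + 0  (stop)
So 967/135 = [7; 6, 7, 3].

[7; 6, 7, 3]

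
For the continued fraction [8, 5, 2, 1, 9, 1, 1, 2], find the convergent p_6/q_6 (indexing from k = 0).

Using pₖ = aₖpₖ₋₁ + pₖ₋₂, qₖ = aₖqₖ₋₁ + qₖ₋₂ (with p₋₁=1, p₋₂=0, q₋₁=0, q₋₂=1):
  k=0: a=8, p=8, q=1
  k=1: a=5, p=41, q=5
  k=2: a=2, p=90, q=11
  k=3: a=1, p=131, q=16
  k=4: a=9, p=1269, q=155
  k=5: a=1, p=1400, q=171
  k=6: a=1, p=2669, q=326

2669/326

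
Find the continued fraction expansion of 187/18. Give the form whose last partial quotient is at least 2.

[10; 2, 1, 1, 3]

187 = 10*18 + 7
18 = 2*7 + 4
7 = 1*4 + 3
4 = 1*3 + 1
3 = 3*1 + 0  (stop)
So 187/18 = [10; 2, 1, 1, 3].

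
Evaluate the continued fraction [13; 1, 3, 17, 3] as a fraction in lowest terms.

Using pₖ = aₖpₖ₋₁ + pₖ₋₂ and qₖ = aₖqₖ₋₁ + qₖ₋₂:
  k=0: a=13, p=13, q=1
  k=1: a=1, p=14, q=1
  k=2: a=3, p=55, q=4
  k=3: a=17, p=949, q=69
  k=4: a=3, p=2902, q=211

2902/211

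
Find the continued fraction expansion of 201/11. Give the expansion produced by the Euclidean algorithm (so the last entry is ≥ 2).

[18; 3, 1, 2]

201 = 18×11 + 3
11 = 3×3 + 2
3 = 1×2 + 1
2 = 2×1 + 0  (stop)
So 201/11 = [18; 3, 1, 2].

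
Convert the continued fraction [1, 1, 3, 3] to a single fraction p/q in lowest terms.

23/13

Fold from the inside: start with 3/1.
  3 + 1/3 = 10/3
  1 + 3/10 = 13/10
  1 + 10/13 = 23/13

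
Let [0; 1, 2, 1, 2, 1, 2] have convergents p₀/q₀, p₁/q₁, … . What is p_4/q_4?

8/11

Using pₖ = aₖpₖ₋₁ + pₖ₋₂, qₖ = aₖqₖ₋₁ + qₖ₋₂ (with p₋₁=1, p₋₂=0, q₋₁=0, q₋₂=1):
  k=0: a=0, p=0, q=1
  k=1: a=1, p=1, q=1
  k=2: a=2, p=2, q=3
  k=3: a=1, p=3, q=4
  k=4: a=2, p=8, q=11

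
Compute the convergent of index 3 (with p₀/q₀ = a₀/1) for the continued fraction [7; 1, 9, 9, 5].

719/91

Using pₖ = aₖpₖ₋₁ + pₖ₋₂, qₖ = aₖqₖ₋₁ + qₖ₋₂ (with p₋₁=1, p₋₂=0, q₋₁=0, q₋₂=1):
  k=0: a=7, p=7, q=1
  k=1: a=1, p=8, q=1
  k=2: a=9, p=79, q=10
  k=3: a=9, p=719, q=91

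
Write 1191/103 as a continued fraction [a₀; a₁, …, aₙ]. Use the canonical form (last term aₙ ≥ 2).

[11; 1, 1, 3, 2, 6]

1191 = 11*103 + 58
103 = 1*58 + 45
58 = 1*45 + 13
45 = 3*13 + 6
13 = 2*6 + 1
6 = 6*1 + 0  (stop)
So 1191/103 = [11; 1, 1, 3, 2, 6].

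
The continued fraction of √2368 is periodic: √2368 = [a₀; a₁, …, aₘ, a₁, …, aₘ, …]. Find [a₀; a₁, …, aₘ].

[48; 1, 1, 1, 23, 1, 1, 1, 96]

a₀ = ⌊√2368⌋ = 48.
With m₀=0, d₀=1 and mₖ₊₁ = dₖaₖ − mₖ, dₖ₊₁ = (n − mₖ₊₁²)/dₖ, aₖ₊₁ = ⌊(a₀+mₖ₊₁)/dₖ₊₁⌋:
  k=1: m=48, d=64, a=1
  k=2: m=16, d=33, a=1
  k=3: m=17, d=63, a=1
  k=4: m=46, d=4, a=23
  k=5: m=46, d=63, a=1
  k=6: m=17, d=33, a=1
  k=7: m=16, d=64, a=1
  k=8: m=48, d=1, a=96
d=1 and a=2a₀=96 at k=8, so the next step gives (m, d) = (48, 64) again — its k=1 value — and the period has length 8.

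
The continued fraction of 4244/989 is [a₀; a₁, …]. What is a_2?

4244 = 4·989 + 288   →  a_0 = 4
989 = 3·288 + 125   →  a_1 = 3
288 = 2·125 + 38   →  a_2 = 2

2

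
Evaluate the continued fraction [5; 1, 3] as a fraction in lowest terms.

23/4

Using pₖ = aₖpₖ₋₁ + pₖ₋₂ and qₖ = aₖqₖ₋₁ + qₖ₋₂:
  k=0: a=5, p=5, q=1
  k=1: a=1, p=6, q=1
  k=2: a=3, p=23, q=4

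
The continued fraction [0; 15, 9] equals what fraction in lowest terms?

Fold from the inside: start with 9/1.
  15 + 1/9 = 136/9
  0 + 9/136 = 9/136

9/136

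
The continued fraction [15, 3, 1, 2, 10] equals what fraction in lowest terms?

Fold from the inside: start with 10/1.
  2 + 1/10 = 21/10
  1 + 10/21 = 31/21
  3 + 21/31 = 114/31
  15 + 31/114 = 1741/114

1741/114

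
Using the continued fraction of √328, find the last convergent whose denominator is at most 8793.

53137/2934

√328 = [18; 9, 36, …] (period length 2).
Convergents:
  p_0/q_0 = 18/1
  p_1/q_1 = 163/9
  p_2/q_2 = 5886/325
  p_3/q_3 = 53137/2934
  p_4/q_4 = 1918818/105949
q_3 = 2934 ≤ 8793 < 105949 = q_4, so the answer is 53137/2934.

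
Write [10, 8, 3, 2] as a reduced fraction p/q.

587/58

Fold from the inside: start with 2/1.
  3 + 1/2 = 7/2
  8 + 2/7 = 58/7
  10 + 7/58 = 587/58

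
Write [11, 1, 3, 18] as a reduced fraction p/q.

858/73

Using pₖ = aₖpₖ₋₁ + pₖ₋₂ and qₖ = aₖqₖ₋₁ + qₖ₋₂:
  k=0: a=11, p=11, q=1
  k=1: a=1, p=12, q=1
  k=2: a=3, p=47, q=4
  k=3: a=18, p=858, q=73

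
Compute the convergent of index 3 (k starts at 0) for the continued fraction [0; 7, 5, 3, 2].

16/115

Using pₖ = aₖpₖ₋₁ + pₖ₋₂, qₖ = aₖqₖ₋₁ + qₖ₋₂ (with p₋₁=1, p₋₂=0, q₋₁=0, q₋₂=1):
  k=0: a=0, p=0, q=1
  k=1: a=7, p=1, q=7
  k=2: a=5, p=5, q=36
  k=3: a=3, p=16, q=115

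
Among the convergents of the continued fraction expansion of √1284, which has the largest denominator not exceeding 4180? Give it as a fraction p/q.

√1284 = [35; 1, 4, 1, 70, …] (period length 4).
Convergents:
  p_0/q_0 = 35/1
  p_1/q_1 = 36/1
  p_2/q_2 = 179/5
  p_3/q_3 = 215/6
  p_4/q_4 = 15229/425
  p_5/q_5 = 15444/431
  p_6/q_6 = 77005/2149
  p_7/q_7 = 92449/2580
  p_8/q_8 = 6548435/182749
q_7 = 2580 ≤ 4180 < 182749 = q_8, so the answer is 92449/2580.

92449/2580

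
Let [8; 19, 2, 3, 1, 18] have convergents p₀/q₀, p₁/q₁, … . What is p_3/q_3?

Using pₖ = aₖpₖ₋₁ + pₖ₋₂, qₖ = aₖqₖ₋₁ + qₖ₋₂ (with p₋₁=1, p₋₂=0, q₋₁=0, q₋₂=1):
  k=0: a=8, p=8, q=1
  k=1: a=19, p=153, q=19
  k=2: a=2, p=314, q=39
  k=3: a=3, p=1095, q=136

1095/136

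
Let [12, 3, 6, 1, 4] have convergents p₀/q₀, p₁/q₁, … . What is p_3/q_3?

Using pₖ = aₖpₖ₋₁ + pₖ₋₂, qₖ = aₖqₖ₋₁ + qₖ₋₂ (with p₋₁=1, p₋₂=0, q₋₁=0, q₋₂=1):
  k=0: a=12, p=12, q=1
  k=1: a=3, p=37, q=3
  k=2: a=6, p=234, q=19
  k=3: a=1, p=271, q=22

271/22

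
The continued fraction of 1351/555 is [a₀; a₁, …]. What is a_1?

1351 = 2·555 + 241   →  a_0 = 2
555 = 2·241 + 73   →  a_1 = 2

2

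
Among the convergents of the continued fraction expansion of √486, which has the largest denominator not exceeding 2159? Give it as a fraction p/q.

21362/969

√486 = [22; 22, 44, …] (period length 2).
Convergents:
  p_0/q_0 = 22/1
  p_1/q_1 = 485/22
  p_2/q_2 = 21362/969
  p_3/q_3 = 470449/21340
q_2 = 969 ≤ 2159 < 21340 = q_3, so the answer is 21362/969.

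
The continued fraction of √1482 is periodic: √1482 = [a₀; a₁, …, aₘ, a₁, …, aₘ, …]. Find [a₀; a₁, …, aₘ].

a₀ = ⌊√1482⌋ = 38.
With m₀=0, d₀=1 and mₖ₊₁ = dₖaₖ − mₖ, dₖ₊₁ = (n − mₖ₊₁²)/dₖ, aₖ₊₁ = ⌊(a₀+mₖ₊₁)/dₖ₊₁⌋:
  k=1: m=38, d=38, a=2
  k=2: m=38, d=1, a=76
d=1 and a=2a₀=76 at k=2, so the next step gives (m, d) = (38, 38) again — its k=1 value — and the period has length 2.

[38; 2, 76]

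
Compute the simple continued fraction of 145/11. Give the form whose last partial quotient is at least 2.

145 = 13*11 + 2
11 = 5*2 + 1
2 = 2*1 + 0  (stop)
So 145/11 = [13; 5, 2].

[13; 5, 2]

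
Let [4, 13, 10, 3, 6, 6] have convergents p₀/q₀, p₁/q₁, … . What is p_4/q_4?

10464/2567

Using pₖ = aₖpₖ₋₁ + pₖ₋₂, qₖ = aₖqₖ₋₁ + qₖ₋₂ (with p₋₁=1, p₋₂=0, q₋₁=0, q₋₂=1):
  k=0: a=4, p=4, q=1
  k=1: a=13, p=53, q=13
  k=2: a=10, p=534, q=131
  k=3: a=3, p=1655, q=406
  k=4: a=6, p=10464, q=2567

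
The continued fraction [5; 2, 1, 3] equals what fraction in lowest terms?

Fold from the inside: start with 3/1.
  1 + 1/3 = 4/3
  2 + 3/4 = 11/4
  5 + 4/11 = 59/11

59/11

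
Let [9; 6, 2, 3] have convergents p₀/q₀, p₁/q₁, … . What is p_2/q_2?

119/13

Using pₖ = aₖpₖ₋₁ + pₖ₋₂, qₖ = aₖqₖ₋₁ + qₖ₋₂ (with p₋₁=1, p₋₂=0, q₋₁=0, q₋₂=1):
  k=0: a=9, p=9, q=1
  k=1: a=6, p=55, q=6
  k=2: a=2, p=119, q=13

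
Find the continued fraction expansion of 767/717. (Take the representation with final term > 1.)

[1; 14, 2, 1, 16]

767 = 1×717 + 50
717 = 14×50 + 17
50 = 2×17 + 16
17 = 1×16 + 1
16 = 16×1 + 0  (stop)
So 767/717 = [1; 14, 2, 1, 16].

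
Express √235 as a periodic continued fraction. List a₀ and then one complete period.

[15; 3, 30]

a₀ = ⌊√235⌋ = 15.
With m₀=0, d₀=1 and mₖ₊₁ = dₖaₖ − mₖ, dₖ₊₁ = (n − mₖ₊₁²)/dₖ, aₖ₊₁ = ⌊(a₀+mₖ₊₁)/dₖ₊₁⌋:
  k=1: m=15, d=10, a=3
  k=2: m=15, d=1, a=30
d=1 and a=2a₀=30 at k=2, so the next step gives (m, d) = (15, 10) again — its k=1 value — and the period has length 2.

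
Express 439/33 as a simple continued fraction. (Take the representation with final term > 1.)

439 = 13·33 + 10
33 = 3·10 + 3
10 = 3·3 + 1
3 = 3·1 + 0  (stop)
So 439/33 = [13; 3, 3, 3].

[13; 3, 3, 3]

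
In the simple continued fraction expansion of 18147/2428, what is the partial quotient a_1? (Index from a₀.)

18147 = 7·2428 + 1151   →  a_0 = 7
2428 = 2·1151 + 126   →  a_1 = 2

2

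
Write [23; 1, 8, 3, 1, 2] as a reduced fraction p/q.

2437/102

Fold from the inside: start with 2/1.
  1 + 1/2 = 3/2
  3 + 2/3 = 11/3
  8 + 3/11 = 91/11
  1 + 11/91 = 102/91
  23 + 91/102 = 2437/102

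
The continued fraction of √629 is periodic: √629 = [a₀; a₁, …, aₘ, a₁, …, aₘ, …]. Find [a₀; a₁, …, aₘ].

a₀ = ⌊√629⌋ = 25.
With m₀=0, d₀=1 and mₖ₊₁ = dₖaₖ − mₖ, dₖ₊₁ = (n − mₖ₊₁²)/dₖ, aₖ₊₁ = ⌊(a₀+mₖ₊₁)/dₖ₊₁⌋:
  k=1: m=25, d=4, a=12
  k=2: m=23, d=25, a=1
  k=3: m=2, d=25, a=1
  k=4: m=23, d=4, a=12
  k=5: m=25, d=1, a=50
d=1 and a=2a₀=50 at k=5, so the next step gives (m, d) = (25, 4) again — its k=1 value — and the period has length 5.

[25; 12, 1, 1, 12, 50]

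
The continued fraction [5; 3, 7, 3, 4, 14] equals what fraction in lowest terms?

Fold from the inside: start with 14/1.
  4 + 1/14 = 57/14
  3 + 14/57 = 185/57
  7 + 57/185 = 1352/185
  3 + 185/1352 = 4241/1352
  5 + 1352/4241 = 22557/4241

22557/4241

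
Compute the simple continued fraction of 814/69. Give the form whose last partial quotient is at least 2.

814 = 11×69 + 55
69 = 1×55 + 14
55 = 3×14 + 13
14 = 1×13 + 1
13 = 13×1 + 0  (stop)
So 814/69 = [11; 1, 3, 1, 13].

[11; 1, 3, 1, 13]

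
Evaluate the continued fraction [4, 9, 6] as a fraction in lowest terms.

226/55

Fold from the inside: start with 6/1.
  9 + 1/6 = 55/6
  4 + 6/55 = 226/55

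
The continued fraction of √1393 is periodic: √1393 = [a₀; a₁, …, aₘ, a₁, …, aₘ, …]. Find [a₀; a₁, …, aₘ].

a₀ = ⌊√1393⌋ = 37.
With m₀=0, d₀=1 and mₖ₊₁ = dₖaₖ − mₖ, dₖ₊₁ = (n − mₖ₊₁²)/dₖ, aₖ₊₁ = ⌊(a₀+mₖ₊₁)/dₖ₊₁⌋:
  k=1: m=37, d=24, a=3
  k=2: m=35, d=7, a=10
  k=3: m=35, d=24, a=3
  k=4: m=37, d=1, a=74
d=1 and a=2a₀=74 at k=4, so the next step gives (m, d) = (37, 24) again — its k=1 value — and the period has length 4.

[37; 3, 10, 3, 74]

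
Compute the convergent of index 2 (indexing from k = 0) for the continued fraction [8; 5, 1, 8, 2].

Using pₖ = aₖpₖ₋₁ + pₖ₋₂, qₖ = aₖqₖ₋₁ + qₖ₋₂ (with p₋₁=1, p₋₂=0, q₋₁=0, q₋₂=1):
  k=0: a=8, p=8, q=1
  k=1: a=5, p=41, q=5
  k=2: a=1, p=49, q=6

49/6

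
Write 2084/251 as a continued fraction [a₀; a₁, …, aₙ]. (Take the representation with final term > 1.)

[8; 3, 3, 3, 3, 2]

2084 = 8·251 + 76
251 = 3·76 + 23
76 = 3·23 + 7
23 = 3·7 + 2
7 = 3·2 + 1
2 = 2·1 + 0  (stop)
So 2084/251 = [8; 3, 3, 3, 3, 2].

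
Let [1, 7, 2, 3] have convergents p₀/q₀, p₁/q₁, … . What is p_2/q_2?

17/15

Using pₖ = aₖpₖ₋₁ + pₖ₋₂, qₖ = aₖqₖ₋₁ + qₖ₋₂ (with p₋₁=1, p₋₂=0, q₋₁=0, q₋₂=1):
  k=0: a=1, p=1, q=1
  k=1: a=7, p=8, q=7
  k=2: a=2, p=17, q=15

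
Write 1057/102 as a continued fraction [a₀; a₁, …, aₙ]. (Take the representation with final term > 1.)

1057 = 10×102 + 37
102 = 2×37 + 28
37 = 1×28 + 9
28 = 3×9 + 1
9 = 9×1 + 0  (stop)
So 1057/102 = [10; 2, 1, 3, 9].

[10; 2, 1, 3, 9]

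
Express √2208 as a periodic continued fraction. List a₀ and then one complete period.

a₀ = ⌊√2208⌋ = 46.
With m₀=0, d₀=1 and mₖ₊₁ = dₖaₖ − mₖ, dₖ₊₁ = (n − mₖ₊₁²)/dₖ, aₖ₊₁ = ⌊(a₀+mₖ₊₁)/dₖ₊₁⌋:
  k=1: m=46, d=92, a=1
  k=2: m=46, d=1, a=92
d=1 and a=2a₀=92 at k=2, so the next step gives (m, d) = (46, 92) again — its k=1 value — and the period has length 2.

[46; 1, 92]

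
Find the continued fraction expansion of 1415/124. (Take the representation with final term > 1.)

[11; 2, 2, 3, 7]

1415 = 11×124 + 51
124 = 2×51 + 22
51 = 2×22 + 7
22 = 3×7 + 1
7 = 7×1 + 0  (stop)
So 1415/124 = [11; 2, 2, 3, 7].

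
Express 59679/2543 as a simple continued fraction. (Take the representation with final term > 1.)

[23; 2, 7, 3, 3, 16]

59679 = 23×2543 + 1190
2543 = 2×1190 + 163
1190 = 7×163 + 49
163 = 3×49 + 16
49 = 3×16 + 1
16 = 16×1 + 0  (stop)
So 59679/2543 = [23; 2, 7, 3, 3, 16].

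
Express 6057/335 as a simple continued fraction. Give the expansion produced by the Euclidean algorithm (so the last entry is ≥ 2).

[18; 12, 2, 2, 5]

6057 = 18·335 + 27
335 = 12·27 + 11
27 = 2·11 + 5
11 = 2·5 + 1
5 = 5·1 + 0  (stop)
So 6057/335 = [18; 12, 2, 2, 5].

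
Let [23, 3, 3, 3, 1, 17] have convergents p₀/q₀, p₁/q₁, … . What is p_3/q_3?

Using pₖ = aₖpₖ₋₁ + pₖ₋₂, qₖ = aₖqₖ₋₁ + qₖ₋₂ (with p₋₁=1, p₋₂=0, q₋₁=0, q₋₂=1):
  k=0: a=23, p=23, q=1
  k=1: a=3, p=70, q=3
  k=2: a=3, p=233, q=10
  k=3: a=3, p=769, q=33

769/33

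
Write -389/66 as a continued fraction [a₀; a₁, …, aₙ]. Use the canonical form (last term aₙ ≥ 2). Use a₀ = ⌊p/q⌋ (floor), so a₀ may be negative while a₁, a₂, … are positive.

[-6; 9, 2, 3]

-389 = -6*66 + 7
66 = 9*7 + 3
7 = 2*3 + 1
3 = 3*1 + 0  (stop)
So -389/66 = [-6; 9, 2, 3].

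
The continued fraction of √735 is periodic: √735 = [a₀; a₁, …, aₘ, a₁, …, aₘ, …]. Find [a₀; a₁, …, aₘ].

a₀ = ⌊√735⌋ = 27.
With m₀=0, d₀=1 and mₖ₊₁ = dₖaₖ − mₖ, dₖ₊₁ = (n − mₖ₊₁²)/dₖ, aₖ₊₁ = ⌊(a₀+mₖ₊₁)/dₖ₊₁⌋:
  k=1: m=27, d=6, a=9
  k=2: m=27, d=1, a=54
d=1 and a=2a₀=54 at k=2, so the next step gives (m, d) = (27, 6) again — its k=1 value — and the period has length 2.

[27; 9, 54]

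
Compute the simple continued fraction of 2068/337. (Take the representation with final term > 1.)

2068 = 6×337 + 46
337 = 7×46 + 15
46 = 3×15 + 1
15 = 15×1 + 0  (stop)
So 2068/337 = [6; 7, 3, 15].

[6; 7, 3, 15]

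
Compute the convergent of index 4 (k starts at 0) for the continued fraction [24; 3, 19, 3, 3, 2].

Using pₖ = aₖpₖ₋₁ + pₖ₋₂, qₖ = aₖqₖ₋₁ + qₖ₋₂ (with p₋₁=1, p₋₂=0, q₋₁=0, q₋₂=1):
  k=0: a=24, p=24, q=1
  k=1: a=3, p=73, q=3
  k=2: a=19, p=1411, q=58
  k=3: a=3, p=4306, q=177
  k=4: a=3, p=14329, q=589

14329/589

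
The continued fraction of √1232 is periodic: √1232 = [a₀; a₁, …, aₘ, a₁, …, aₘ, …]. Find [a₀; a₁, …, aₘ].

[35; 10, 70]

a₀ = ⌊√1232⌋ = 35.
With m₀=0, d₀=1 and mₖ₊₁ = dₖaₖ − mₖ, dₖ₊₁ = (n − mₖ₊₁²)/dₖ, aₖ₊₁ = ⌊(a₀+mₖ₊₁)/dₖ₊₁⌋:
  k=1: m=35, d=7, a=10
  k=2: m=35, d=1, a=70
d=1 and a=2a₀=70 at k=2, so the next step gives (m, d) = (35, 7) again — its k=1 value — and the period has length 2.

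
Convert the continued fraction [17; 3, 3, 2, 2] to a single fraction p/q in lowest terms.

Fold from the inside: start with 2/1.
  2 + 1/2 = 5/2
  3 + 2/5 = 17/5
  3 + 5/17 = 56/17
  17 + 17/56 = 969/56

969/56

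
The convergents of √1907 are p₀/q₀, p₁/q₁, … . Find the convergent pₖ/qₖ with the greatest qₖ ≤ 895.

√1907 = [43; 1, 2, 43, 2, 1, 86, …] (period length 6).
Convergents:
  p_0/q_0 = 43/1
  p_1/q_1 = 44/1
  p_2/q_2 = 131/3
  p_3/q_3 = 5677/130
  p_4/q_4 = 11485/263
  p_5/q_5 = 17162/393
  p_6/q_6 = 1487417/34061
q_5 = 393 ≤ 895 < 34061 = q_6, so the answer is 17162/393.

17162/393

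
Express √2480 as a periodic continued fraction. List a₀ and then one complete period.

[49; 1, 3, 1, 98]

a₀ = ⌊√2480⌋ = 49.
With m₀=0, d₀=1 and mₖ₊₁ = dₖaₖ − mₖ, dₖ₊₁ = (n − mₖ₊₁²)/dₖ, aₖ₊₁ = ⌊(a₀+mₖ₊₁)/dₖ₊₁⌋:
  k=1: m=49, d=79, a=1
  k=2: m=30, d=20, a=3
  k=3: m=30, d=79, a=1
  k=4: m=49, d=1, a=98
d=1 and a=2a₀=98 at k=4, so the next step gives (m, d) = (49, 79) again — its k=1 value — and the period has length 4.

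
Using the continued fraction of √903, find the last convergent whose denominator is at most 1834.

36090/1201

√903 = [30; 20, 60, …] (period length 2).
Convergents:
  p_0/q_0 = 30/1
  p_1/q_1 = 601/20
  p_2/q_2 = 36090/1201
  p_3/q_3 = 722401/24040
q_2 = 1201 ≤ 1834 < 24040 = q_3, so the answer is 36090/1201.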